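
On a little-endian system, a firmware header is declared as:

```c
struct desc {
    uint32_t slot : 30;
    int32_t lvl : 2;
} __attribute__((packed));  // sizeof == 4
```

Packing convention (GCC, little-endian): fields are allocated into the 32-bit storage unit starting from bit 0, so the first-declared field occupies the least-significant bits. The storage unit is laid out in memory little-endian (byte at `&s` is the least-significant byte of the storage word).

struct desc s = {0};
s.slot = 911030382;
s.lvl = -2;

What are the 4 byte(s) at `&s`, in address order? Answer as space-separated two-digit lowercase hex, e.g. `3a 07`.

6e 38 4d b6

[0+:30] slot=911030382 & 0x3fffffff = 0x364d386e; word=0x364d386e
[30+:2] lvl=-2 & 0x3 = 0x2; word=0xb64d386e
word = 0xb64d386e → little-endian bytes:
  [0]=0x6e  [1]=0x38  [2]=0x4d  [3]=0xb6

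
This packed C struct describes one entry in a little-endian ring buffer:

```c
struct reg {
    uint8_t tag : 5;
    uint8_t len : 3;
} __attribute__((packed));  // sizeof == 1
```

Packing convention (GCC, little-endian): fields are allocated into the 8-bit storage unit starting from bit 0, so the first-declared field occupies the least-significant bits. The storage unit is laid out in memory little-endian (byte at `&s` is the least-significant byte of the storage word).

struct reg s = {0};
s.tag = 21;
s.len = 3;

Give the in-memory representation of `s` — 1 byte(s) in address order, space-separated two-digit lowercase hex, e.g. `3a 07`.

tag:5 = 21 → 0x15 << 0 → word 0x15
len:3 = 3 → 0x3 << 5 → word 0x75
word = 0x75 → little-endian bytes:
  [0]=0x75

75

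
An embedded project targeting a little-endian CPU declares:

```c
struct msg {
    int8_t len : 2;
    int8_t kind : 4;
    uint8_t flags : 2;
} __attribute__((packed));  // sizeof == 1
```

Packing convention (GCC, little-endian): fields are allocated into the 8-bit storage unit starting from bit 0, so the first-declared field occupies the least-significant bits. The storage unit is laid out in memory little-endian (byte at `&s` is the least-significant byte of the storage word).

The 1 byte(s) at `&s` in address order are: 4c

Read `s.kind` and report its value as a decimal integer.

[0]=0x4c (little-endian) → word 0x4c
len [0+:2] = (word>>0) & 0x3 = 0
kind [2+:4] = (word>>2) & 0xf = 3  ←
flags [6+:2] = (word>>6) & 0x3 = 1
kind signed 4b, MSB=0: value = 3

3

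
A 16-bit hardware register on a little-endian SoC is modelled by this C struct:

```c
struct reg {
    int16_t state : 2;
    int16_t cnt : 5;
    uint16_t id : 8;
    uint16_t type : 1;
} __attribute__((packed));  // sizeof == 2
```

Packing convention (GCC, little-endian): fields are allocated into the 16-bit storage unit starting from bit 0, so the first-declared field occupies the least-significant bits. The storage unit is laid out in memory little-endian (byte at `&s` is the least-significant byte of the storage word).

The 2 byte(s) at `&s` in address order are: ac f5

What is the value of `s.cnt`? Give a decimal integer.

[0]=0xac [1]=0xf5 (little-endian) → word 0xf5ac
state [0+:2] = (word>>0) & 0x3 = 0
cnt [2+:5] = (word>>2) & 0x1f = 11  ←
id [7+:8] = (word>>7) & 0xff = 235
type [15+:1] = (word>>15) & 0x1 = 1
cnt signed 5b, MSB=0: value = 11

11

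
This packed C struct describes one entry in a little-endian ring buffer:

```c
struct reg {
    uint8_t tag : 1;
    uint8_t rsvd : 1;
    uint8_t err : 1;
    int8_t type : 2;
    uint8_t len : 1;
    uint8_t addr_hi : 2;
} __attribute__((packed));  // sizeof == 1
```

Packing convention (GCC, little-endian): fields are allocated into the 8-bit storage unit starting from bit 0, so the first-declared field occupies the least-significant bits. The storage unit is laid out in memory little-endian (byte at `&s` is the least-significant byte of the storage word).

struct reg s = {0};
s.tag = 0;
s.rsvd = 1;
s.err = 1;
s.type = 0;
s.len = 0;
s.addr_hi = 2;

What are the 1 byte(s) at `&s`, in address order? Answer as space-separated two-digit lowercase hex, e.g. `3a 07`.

tag:1 = 0 → 0x0 << 0 → word 0x00
rsvd:1 = 1 → 0x1 << 1 → word 0x02
err:1 = 1 → 0x1 << 2 → word 0x06
type:2 = 0 → 0x0 << 3 → word 0x06
len:1 = 0 → 0x0 << 5 → word 0x06
addr_hi:2 = 2 → 0x2 << 6 → word 0x86
word = 0x86 → little-endian bytes:
  [0]=0x86

86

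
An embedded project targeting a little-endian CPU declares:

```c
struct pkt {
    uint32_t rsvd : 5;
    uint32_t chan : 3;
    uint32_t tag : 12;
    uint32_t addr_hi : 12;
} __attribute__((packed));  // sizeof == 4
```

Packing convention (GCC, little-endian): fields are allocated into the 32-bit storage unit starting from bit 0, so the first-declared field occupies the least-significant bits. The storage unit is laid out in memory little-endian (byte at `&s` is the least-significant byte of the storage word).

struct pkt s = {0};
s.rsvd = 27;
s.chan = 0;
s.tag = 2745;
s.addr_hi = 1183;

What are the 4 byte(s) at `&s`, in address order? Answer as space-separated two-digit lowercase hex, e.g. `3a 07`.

1b b9 fa 49

rsvd (5b) val=27 bits=0x1b at bit 0: 0x0000001b
chan (3b) val=0 bits=0x0 at bit 5: 0x0000001b
tag (12b) val=2745 bits=0xab9 at bit 8: 0x000ab91b
addr_hi (12b) val=1183 bits=0x49f at bit 20: 0x49fab91b
word = 0x49fab91b → little-endian bytes:
  [0]=0x1b  [1]=0xb9  [2]=0xfa  [3]=0x49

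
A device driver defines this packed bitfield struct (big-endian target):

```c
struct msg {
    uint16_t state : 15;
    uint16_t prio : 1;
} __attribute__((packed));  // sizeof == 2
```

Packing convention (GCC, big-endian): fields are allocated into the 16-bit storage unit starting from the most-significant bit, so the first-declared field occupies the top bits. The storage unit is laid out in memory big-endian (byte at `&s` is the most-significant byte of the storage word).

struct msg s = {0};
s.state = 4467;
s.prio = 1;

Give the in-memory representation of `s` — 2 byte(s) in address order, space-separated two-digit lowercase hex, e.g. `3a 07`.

22 e7

state (15b) val=4467 bits=0x1173 at bit 1: 0x22e6
prio (1b) val=1 bits=0x1 at bit 0: 0x22e7
word = 0x22e7 → big-endian bytes:
  [0]=0x22  [1]=0xe7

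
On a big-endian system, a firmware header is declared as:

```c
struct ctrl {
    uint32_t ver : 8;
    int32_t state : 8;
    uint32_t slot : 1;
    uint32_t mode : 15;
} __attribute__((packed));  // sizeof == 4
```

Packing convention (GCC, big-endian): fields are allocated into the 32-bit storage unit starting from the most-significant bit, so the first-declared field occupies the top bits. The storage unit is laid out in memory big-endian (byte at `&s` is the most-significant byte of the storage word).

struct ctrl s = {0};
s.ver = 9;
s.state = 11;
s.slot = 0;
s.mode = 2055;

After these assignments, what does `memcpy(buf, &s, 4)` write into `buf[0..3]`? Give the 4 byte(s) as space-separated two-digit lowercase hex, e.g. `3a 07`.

[24+:8] ver=9 & 0xff = 0x9; word=0x09000000
[16+:8] state=11 & 0xff = 0xb; word=0x090b0000
[15+:1] slot=0 & 0x1 = 0x0; word=0x090b0000
[0+:15] mode=2055 & 0x7fff = 0x807; word=0x090b0807
word = 0x090b0807 → big-endian bytes:
  [0]=0x09  [1]=0x0b  [2]=0x08  [3]=0x07

09 0b 08 07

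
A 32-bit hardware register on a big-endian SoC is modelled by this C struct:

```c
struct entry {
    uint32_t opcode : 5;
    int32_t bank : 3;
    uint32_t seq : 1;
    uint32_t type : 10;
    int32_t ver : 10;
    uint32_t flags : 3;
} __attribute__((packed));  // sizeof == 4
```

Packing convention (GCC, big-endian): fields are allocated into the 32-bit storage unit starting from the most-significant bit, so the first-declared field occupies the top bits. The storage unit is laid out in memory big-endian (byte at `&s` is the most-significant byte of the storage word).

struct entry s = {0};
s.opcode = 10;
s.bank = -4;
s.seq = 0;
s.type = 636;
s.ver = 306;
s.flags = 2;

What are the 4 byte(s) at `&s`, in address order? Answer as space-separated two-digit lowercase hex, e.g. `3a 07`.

54 4f 89 92

opcode (5b) val=10 bits=0xa at bit 27: 0x50000000
bank (3b) val=-4 bits=0x4 at bit 24: 0x54000000
seq (1b) val=0 bits=0x0 at bit 23: 0x54000000
type (10b) val=636 bits=0x27c at bit 13: 0x544f8000
ver (10b) val=306 bits=0x132 at bit 3: 0x544f8990
flags (3b) val=2 bits=0x2 at bit 0: 0x544f8992
word = 0x544f8992 → big-endian bytes:
  [0]=0x54  [1]=0x4f  [2]=0x89  [3]=0x92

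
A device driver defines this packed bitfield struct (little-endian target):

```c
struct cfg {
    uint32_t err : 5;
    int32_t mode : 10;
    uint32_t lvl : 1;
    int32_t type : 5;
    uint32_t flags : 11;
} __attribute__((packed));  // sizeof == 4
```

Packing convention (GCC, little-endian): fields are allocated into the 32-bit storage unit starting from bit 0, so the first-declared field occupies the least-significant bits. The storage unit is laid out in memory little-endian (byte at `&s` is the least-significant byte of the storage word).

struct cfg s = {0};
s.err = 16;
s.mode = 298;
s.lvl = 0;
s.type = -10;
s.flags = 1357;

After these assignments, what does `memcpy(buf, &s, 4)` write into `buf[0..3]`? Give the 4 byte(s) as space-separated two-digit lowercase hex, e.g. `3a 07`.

err:5 = 16 → 0x10 << 0 → word 0x00000010
mode:10 = 298 → 0x12a << 5 → word 0x00002550
lvl:1 = 0 → 0x0 << 15 → word 0x00002550
type:5 = -10 → 0x16 << 16 → word 0x00162550
flags:11 = 1357 → 0x54d << 21 → word 0xa9b62550
word = 0xa9b62550 → little-endian bytes:
  [0]=0x50  [1]=0x25  [2]=0xb6  [3]=0xa9

50 25 b6 a9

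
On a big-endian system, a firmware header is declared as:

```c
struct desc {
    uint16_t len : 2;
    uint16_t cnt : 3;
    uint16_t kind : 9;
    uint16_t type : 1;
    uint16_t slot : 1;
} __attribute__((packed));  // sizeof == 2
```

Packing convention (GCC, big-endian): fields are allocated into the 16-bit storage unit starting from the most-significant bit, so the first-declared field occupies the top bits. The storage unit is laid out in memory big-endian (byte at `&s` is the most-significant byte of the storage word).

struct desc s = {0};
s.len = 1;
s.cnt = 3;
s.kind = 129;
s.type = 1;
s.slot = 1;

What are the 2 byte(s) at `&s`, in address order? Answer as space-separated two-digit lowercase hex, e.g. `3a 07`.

len (2b) val=1 bits=0x1 at bit 14: 0x4000
cnt (3b) val=3 bits=0x3 at bit 11: 0x5800
kind (9b) val=129 bits=0x81 at bit 2: 0x5a04
type (1b) val=1 bits=0x1 at bit 1: 0x5a06
slot (1b) val=1 bits=0x1 at bit 0: 0x5a07
word = 0x5a07 → big-endian bytes:
  [0]=0x5a  [1]=0x07

5a 07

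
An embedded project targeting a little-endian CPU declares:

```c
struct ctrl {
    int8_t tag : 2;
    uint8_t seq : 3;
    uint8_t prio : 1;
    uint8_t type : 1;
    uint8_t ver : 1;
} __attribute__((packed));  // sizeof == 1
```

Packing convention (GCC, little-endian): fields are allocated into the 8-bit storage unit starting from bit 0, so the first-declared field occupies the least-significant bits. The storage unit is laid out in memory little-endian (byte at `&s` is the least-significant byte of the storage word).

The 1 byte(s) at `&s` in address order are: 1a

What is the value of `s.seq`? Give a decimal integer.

[0]=0x1a (little-endian) → word 0x1a
tag:2 @ bit 0 → (0x1a>>0)&0x3 = 0x2
seq:3 @ bit 2 → (0x1a>>2)&0x7 = 0x6  ←
prio:1 @ bit 5 → (0x1a>>5)&0x1 = 0x0
type:1 @ bit 6 → (0x1a>>6)&0x1 = 0x0
ver:1 @ bit 7 → (0x1a>>7)&0x1 = 0x0

6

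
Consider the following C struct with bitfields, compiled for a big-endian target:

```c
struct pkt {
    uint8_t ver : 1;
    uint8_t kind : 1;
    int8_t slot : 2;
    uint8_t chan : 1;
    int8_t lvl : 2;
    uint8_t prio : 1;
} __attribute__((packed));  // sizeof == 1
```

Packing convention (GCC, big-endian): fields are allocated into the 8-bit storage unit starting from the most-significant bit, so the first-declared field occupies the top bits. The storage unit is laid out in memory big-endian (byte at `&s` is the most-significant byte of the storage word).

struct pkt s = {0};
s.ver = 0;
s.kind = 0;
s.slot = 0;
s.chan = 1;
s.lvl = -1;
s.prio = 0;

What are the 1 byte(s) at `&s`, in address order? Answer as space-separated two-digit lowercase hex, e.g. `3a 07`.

0e

ver:1 = 0 → 0x0 << 7 → word 0x00
kind:1 = 0 → 0x0 << 6 → word 0x00
slot:2 = 0 → 0x0 << 4 → word 0x00
chan:1 = 1 → 0x1 << 3 → word 0x08
lvl:2 = -1 → 0x3 << 1 → word 0x0e
prio:1 = 0 → 0x0 << 0 → word 0x0e
word = 0x0e → big-endian bytes:
  [0]=0x0e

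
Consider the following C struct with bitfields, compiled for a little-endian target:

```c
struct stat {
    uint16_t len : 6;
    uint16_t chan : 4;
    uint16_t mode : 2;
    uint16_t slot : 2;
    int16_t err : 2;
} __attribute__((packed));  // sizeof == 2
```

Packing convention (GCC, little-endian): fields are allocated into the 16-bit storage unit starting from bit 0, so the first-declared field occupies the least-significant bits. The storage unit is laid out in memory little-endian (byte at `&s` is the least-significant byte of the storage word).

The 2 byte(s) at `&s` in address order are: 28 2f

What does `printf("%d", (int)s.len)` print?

[0]=0x28 [1]=0x2f (little-endian) → word 0x2f28
len [0+:6] = (word>>0) & 0x3f = 40  ←
chan [6+:4] = (word>>6) & 0xf = 12
mode [10+:2] = (word>>10) & 0x3 = 3
slot [12+:2] = (word>>12) & 0x3 = 2
err [14+:2] = (word>>14) & 0x3 = 0

40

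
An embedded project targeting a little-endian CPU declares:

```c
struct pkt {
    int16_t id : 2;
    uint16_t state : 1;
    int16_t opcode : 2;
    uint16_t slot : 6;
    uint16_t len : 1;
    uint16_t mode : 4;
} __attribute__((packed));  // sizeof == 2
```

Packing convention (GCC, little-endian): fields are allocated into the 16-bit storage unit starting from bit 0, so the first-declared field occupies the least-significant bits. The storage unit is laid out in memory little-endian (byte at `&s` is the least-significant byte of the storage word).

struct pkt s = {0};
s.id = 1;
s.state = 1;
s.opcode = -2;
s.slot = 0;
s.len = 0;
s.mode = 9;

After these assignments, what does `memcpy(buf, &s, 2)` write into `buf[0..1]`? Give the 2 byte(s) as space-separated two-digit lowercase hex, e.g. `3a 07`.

15 90

[0+:2] id=1 & 0x3 = 0x1; word=0x0001
[2+:1] state=1 & 0x1 = 0x1; word=0x0005
[3+:2] opcode=-2 & 0x3 = 0x2; word=0x0015
[5+:6] slot=0 & 0x3f = 0x0; word=0x0015
[11+:1] len=0 & 0x1 = 0x0; word=0x0015
[12+:4] mode=9 & 0xf = 0x9; word=0x9015
word = 0x9015 → little-endian bytes:
  [0]=0x15  [1]=0x90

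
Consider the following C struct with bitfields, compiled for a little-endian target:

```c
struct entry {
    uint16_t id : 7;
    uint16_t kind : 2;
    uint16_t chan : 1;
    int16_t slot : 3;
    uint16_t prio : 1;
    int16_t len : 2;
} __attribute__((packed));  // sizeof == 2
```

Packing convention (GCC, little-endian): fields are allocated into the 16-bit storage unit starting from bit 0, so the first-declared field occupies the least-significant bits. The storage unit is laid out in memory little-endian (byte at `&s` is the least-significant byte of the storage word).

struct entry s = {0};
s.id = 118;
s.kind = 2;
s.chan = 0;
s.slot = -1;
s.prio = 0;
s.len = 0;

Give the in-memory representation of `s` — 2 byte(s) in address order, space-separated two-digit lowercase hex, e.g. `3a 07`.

76 1d

[0+:7] id=118 & 0x7f = 0x76; word=0x0076
[7+:2] kind=2 & 0x3 = 0x2; word=0x0176
[9+:1] chan=0 & 0x1 = 0x0; word=0x0176
[10+:3] slot=-1 & 0x7 = 0x7; word=0x1d76
[13+:1] prio=0 & 0x1 = 0x0; word=0x1d76
[14+:2] len=0 & 0x3 = 0x0; word=0x1d76
word = 0x1d76 → little-endian bytes:
  [0]=0x76  [1]=0x1d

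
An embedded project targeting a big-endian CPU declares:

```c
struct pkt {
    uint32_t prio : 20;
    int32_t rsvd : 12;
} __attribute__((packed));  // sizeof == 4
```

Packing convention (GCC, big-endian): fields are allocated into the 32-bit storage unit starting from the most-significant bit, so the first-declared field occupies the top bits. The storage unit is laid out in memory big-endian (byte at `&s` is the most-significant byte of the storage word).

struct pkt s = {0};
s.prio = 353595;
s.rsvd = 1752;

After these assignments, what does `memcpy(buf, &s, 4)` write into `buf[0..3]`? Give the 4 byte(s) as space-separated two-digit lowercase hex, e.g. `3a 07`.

56 53 b6 d8

prio (20b) val=353595 bits=0x5653b at bit 12: 0x5653b000
rsvd (12b) val=1752 bits=0x6d8 at bit 0: 0x5653b6d8
word = 0x5653b6d8 → big-endian bytes:
  [0]=0x56  [1]=0x53  [2]=0xb6  [3]=0xd8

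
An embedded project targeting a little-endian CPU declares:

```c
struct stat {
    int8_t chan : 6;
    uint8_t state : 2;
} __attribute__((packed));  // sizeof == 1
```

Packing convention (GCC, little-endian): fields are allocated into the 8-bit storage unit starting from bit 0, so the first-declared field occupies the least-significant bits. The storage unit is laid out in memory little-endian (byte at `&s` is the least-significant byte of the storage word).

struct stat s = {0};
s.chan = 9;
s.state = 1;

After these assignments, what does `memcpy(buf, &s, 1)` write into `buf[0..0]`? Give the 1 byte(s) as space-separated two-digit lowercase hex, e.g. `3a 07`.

49

chan:6 = 9 → 0x9 << 0 → word 0x09
state:2 = 1 → 0x1 << 6 → word 0x49
word = 0x49 → little-endian bytes:
  [0]=0x49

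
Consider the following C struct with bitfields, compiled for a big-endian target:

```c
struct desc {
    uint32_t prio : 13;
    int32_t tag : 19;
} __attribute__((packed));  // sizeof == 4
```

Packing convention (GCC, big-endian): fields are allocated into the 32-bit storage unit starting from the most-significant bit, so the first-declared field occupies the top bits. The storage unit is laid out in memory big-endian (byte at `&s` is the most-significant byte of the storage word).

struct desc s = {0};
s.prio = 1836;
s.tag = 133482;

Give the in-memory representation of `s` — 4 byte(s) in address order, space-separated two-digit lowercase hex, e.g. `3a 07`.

[19+:13] prio=1836 & 0x1fff = 0x72c; word=0x39600000
[0+:19] tag=133482 & 0x7ffff = 0x2096a; word=0x3962096a
word = 0x3962096a → big-endian bytes:
  [0]=0x39  [1]=0x62  [2]=0x09  [3]=0x6a

39 62 09 6a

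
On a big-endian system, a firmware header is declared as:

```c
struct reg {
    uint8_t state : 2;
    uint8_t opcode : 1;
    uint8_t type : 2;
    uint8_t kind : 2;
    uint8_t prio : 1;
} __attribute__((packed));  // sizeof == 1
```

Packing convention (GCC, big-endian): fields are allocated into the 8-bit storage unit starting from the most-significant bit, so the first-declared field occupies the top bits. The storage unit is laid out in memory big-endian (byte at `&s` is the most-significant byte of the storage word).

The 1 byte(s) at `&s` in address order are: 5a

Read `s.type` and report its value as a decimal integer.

3

[0]=0x5a (big-endian) → word 0x5a
state [6+:2] = (word>>6) & 0x3 = 1
opcode [5+:1] = (word>>5) & 0x1 = 0
type [3+:2] = (word>>3) & 0x3 = 3  ←
kind [1+:2] = (word>>1) & 0x3 = 1
prio [0+:1] = (word>>0) & 0x1 = 0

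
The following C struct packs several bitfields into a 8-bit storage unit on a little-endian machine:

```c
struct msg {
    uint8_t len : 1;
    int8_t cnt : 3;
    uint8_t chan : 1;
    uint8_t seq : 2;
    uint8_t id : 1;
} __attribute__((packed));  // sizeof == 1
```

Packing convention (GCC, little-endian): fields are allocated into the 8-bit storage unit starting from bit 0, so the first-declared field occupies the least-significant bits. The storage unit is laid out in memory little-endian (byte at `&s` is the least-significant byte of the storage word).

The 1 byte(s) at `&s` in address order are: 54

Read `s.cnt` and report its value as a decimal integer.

[0]=0x54 (little-endian) → word 0x54
len:1 @ bit 0 → (0x54>>0)&0x1 = 0x0
cnt:3 @ bit 1 → (0x54>>1)&0x7 = 0x2  ←
chan:1 @ bit 4 → (0x54>>4)&0x1 = 0x1
seq:2 @ bit 5 → (0x54>>5)&0x3 = 0x2
id:1 @ bit 7 → (0x54>>7)&0x1 = 0x0
cnt signed 3b, MSB=0: value = 2

2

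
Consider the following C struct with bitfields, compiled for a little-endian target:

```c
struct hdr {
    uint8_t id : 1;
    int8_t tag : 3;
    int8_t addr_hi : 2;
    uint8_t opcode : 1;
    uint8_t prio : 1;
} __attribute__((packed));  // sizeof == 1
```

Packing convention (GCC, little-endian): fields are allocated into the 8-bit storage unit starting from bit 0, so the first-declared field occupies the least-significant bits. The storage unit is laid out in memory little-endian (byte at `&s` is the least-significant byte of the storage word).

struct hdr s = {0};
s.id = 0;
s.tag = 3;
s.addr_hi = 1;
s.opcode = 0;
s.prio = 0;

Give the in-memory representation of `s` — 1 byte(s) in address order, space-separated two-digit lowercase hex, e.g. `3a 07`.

16

id (1b) val=0 bits=0x0 at bit 0: 0x00
tag (3b) val=3 bits=0x3 at bit 1: 0x06
addr_hi (2b) val=1 bits=0x1 at bit 4: 0x16
opcode (1b) val=0 bits=0x0 at bit 6: 0x16
prio (1b) val=0 bits=0x0 at bit 7: 0x16
word = 0x16 → little-endian bytes:
  [0]=0x16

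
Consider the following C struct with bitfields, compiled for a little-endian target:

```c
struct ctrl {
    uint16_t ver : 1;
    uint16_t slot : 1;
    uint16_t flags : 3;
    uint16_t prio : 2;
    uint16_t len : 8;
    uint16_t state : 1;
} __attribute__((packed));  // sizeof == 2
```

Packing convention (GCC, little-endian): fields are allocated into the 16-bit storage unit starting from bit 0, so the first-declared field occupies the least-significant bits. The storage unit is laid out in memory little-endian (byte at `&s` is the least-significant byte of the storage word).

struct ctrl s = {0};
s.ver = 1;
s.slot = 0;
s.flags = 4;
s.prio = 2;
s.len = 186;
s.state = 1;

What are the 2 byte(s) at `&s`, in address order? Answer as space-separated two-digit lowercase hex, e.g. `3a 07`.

51 dd

ver:1 = 1 → 0x1 << 0 → word 0x0001
slot:1 = 0 → 0x0 << 1 → word 0x0001
flags:3 = 4 → 0x4 << 2 → word 0x0011
prio:2 = 2 → 0x2 << 5 → word 0x0051
len:8 = 186 → 0xba << 7 → word 0x5d51
state:1 = 1 → 0x1 << 15 → word 0xdd51
word = 0xdd51 → little-endian bytes:
  [0]=0x51  [1]=0xdd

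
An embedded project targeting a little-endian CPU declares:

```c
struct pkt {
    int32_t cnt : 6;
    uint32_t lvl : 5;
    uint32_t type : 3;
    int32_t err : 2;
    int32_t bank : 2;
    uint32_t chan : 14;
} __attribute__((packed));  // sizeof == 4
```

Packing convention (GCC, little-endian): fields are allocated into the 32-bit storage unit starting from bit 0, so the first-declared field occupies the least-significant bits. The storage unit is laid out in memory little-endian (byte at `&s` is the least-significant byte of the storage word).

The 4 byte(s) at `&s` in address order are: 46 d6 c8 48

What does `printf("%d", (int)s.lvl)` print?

25

[0]=0x46 [1]=0xd6 [2]=0xc8 [3]=0x48 (little-endian) → word 0x48c8d646
cnt [0+:6] = (word>>0) & 0x3f = 6
lvl [6+:5] = (word>>6) & 0x1f = 25  ←
type [11+:3] = (word>>11) & 0x7 = 2
err [14+:2] = (word>>14) & 0x3 = 3
bank [16+:2] = (word>>16) & 0x3 = 0
chan [18+:14] = (word>>18) & 0x3fff = 4658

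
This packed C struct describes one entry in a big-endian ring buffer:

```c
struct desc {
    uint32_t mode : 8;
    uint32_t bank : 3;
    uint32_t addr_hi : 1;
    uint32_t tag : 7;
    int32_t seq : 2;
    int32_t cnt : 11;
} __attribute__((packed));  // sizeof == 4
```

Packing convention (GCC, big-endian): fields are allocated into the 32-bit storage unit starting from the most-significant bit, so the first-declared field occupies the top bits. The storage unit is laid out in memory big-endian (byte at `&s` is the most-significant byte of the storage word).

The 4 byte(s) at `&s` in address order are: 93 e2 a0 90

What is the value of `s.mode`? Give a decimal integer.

147

[0]=0x93 [1]=0xe2 [2]=0xa0 [3]=0x90 (big-endian) → word 0x93e2a090
mode:8 @ bit 24 → (0x93e2a090>>24)&0xff = 0x93  ←
bank:3 @ bit 21 → (0x93e2a090>>21)&0x7 = 0x7
addr_hi:1 @ bit 20 → (0x93e2a090>>20)&0x1 = 0x0
tag:7 @ bit 13 → (0x93e2a090>>13)&0x7f = 0x15
seq:2 @ bit 11 → (0x93e2a090>>11)&0x3 = 0x0
cnt:11 @ bit 0 → (0x93e2a090>>0)&0x7ff = 0x90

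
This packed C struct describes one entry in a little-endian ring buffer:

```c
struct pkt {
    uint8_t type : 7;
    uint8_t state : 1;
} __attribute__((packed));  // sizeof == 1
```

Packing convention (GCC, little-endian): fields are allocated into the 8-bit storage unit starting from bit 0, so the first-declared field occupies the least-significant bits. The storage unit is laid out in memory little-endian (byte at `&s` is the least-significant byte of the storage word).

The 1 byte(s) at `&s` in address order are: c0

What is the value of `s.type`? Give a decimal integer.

[0]=0xc0 (little-endian) → word 0xc0
type:7 @ bit 0 → (0xc0>>0)&0x7f = 0x40  ←
state:1 @ bit 7 → (0xc0>>7)&0x1 = 0x1

64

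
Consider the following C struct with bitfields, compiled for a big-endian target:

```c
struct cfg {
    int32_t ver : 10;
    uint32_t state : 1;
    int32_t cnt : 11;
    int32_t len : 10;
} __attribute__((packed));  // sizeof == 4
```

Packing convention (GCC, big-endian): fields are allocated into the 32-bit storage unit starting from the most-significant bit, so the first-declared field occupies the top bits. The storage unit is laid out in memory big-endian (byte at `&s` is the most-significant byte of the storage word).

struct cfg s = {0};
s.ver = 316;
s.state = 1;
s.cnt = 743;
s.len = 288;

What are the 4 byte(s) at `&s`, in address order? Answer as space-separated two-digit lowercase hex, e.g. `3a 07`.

4f 2b 9d 20

ver (10b) val=316 bits=0x13c at bit 22: 0x4f000000
state (1b) val=1 bits=0x1 at bit 21: 0x4f200000
cnt (11b) val=743 bits=0x2e7 at bit 10: 0x4f2b9c00
len (10b) val=288 bits=0x120 at bit 0: 0x4f2b9d20
word = 0x4f2b9d20 → big-endian bytes:
  [0]=0x4f  [1]=0x2b  [2]=0x9d  [3]=0x20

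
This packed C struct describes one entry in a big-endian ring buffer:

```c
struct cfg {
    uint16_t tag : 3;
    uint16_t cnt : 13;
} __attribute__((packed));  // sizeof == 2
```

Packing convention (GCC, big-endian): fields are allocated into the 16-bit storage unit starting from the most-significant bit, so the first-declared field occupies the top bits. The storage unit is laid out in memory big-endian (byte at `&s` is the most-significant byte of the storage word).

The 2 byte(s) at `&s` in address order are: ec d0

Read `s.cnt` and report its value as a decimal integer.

[0]=0xec [1]=0xd0 (big-endian) → word 0xecd0
tag [13+:3] = (word>>13) & 0x7 = 7
cnt [0+:13] = (word>>0) & 0x1fff = 3280  ←

3280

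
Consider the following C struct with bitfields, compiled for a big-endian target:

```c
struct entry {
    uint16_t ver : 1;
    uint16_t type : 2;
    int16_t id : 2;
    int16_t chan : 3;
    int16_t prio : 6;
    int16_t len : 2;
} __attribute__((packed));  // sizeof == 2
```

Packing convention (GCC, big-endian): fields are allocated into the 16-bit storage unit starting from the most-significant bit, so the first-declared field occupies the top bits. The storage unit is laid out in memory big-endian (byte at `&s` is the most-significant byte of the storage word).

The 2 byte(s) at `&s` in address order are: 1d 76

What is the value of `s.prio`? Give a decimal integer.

[0]=0x1d [1]=0x76 (big-endian) → word 0x1d76
ver [15+:1] = (word>>15) & 0x1 = 0
type [13+:2] = (word>>13) & 0x3 = 0
id [11+:2] = (word>>11) & 0x3 = 3
chan [8+:3] = (word>>8) & 0x7 = 5
prio [2+:6] = (word>>2) & 0x3f = 29  ←
len [0+:2] = (word>>0) & 0x3 = 2
prio signed 6b, MSB=0: value = 29

29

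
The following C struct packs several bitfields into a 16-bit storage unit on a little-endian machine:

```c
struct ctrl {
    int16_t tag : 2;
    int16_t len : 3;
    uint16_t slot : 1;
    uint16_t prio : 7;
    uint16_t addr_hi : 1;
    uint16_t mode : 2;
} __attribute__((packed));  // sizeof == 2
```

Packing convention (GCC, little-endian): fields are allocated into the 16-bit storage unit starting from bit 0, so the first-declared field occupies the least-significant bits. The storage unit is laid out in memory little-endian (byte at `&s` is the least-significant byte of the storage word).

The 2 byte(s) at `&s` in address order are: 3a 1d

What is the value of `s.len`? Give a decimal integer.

[0]=0x3a [1]=0x1d (little-endian) → word 0x1d3a
tag [0+:2] = (word>>0) & 0x3 = 2
len [2+:3] = (word>>2) & 0x7 = 6  ←
slot [5+:1] = (word>>5) & 0x1 = 1
prio [6+:7] = (word>>6) & 0x7f = 116
addr_hi [13+:1] = (word>>13) & 0x1 = 0
mode [14+:2] = (word>>14) & 0x3 = 0
len signed 3b, MSB=1: 6 - 8 = -2

-2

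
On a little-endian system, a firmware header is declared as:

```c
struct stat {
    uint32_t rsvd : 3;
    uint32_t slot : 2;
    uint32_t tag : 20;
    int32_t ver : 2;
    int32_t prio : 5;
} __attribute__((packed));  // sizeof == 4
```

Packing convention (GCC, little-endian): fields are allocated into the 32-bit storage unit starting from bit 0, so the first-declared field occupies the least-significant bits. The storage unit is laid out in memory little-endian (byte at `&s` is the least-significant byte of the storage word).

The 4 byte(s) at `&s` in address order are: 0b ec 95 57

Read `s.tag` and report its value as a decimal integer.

[0]=0x0b [1]=0xec [2]=0x95 [3]=0x57 (little-endian) → word 0x5795ec0b
rsvd:3 @ bit 0 → (0x5795ec0b>>0)&0x7 = 0x3
slot:2 @ bit 3 → (0x5795ec0b>>3)&0x3 = 0x1
tag:20 @ bit 5 → (0x5795ec0b>>5)&0xfffff = 0xcaf60  ←
ver:2 @ bit 25 → (0x5795ec0b>>25)&0x3 = 0x3
prio:5 @ bit 27 → (0x5795ec0b>>27)&0x1f = 0xa

831328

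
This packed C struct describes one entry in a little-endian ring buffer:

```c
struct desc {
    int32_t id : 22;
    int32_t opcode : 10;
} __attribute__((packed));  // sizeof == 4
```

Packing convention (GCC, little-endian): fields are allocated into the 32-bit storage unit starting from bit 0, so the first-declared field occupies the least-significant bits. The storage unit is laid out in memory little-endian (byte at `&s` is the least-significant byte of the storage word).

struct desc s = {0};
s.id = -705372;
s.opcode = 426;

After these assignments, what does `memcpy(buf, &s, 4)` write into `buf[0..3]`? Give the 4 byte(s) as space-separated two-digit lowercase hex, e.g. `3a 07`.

id (22b) val=-705372 bits=0x353ca4 at bit 0: 0x00353ca4
opcode (10b) val=426 bits=0x1aa at bit 22: 0x6ab53ca4
word = 0x6ab53ca4 → little-endian bytes:
  [0]=0xa4  [1]=0x3c  [2]=0xb5  [3]=0x6a

a4 3c b5 6a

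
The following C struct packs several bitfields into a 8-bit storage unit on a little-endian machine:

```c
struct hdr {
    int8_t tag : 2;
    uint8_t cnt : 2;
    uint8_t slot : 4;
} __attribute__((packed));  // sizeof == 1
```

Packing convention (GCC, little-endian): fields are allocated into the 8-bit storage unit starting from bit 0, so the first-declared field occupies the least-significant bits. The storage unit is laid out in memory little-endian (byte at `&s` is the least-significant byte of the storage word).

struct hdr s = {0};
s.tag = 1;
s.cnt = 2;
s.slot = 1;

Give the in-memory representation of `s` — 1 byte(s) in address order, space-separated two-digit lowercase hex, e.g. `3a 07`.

[0+:2] tag=1 & 0x3 = 0x1; word=0x01
[2+:2] cnt=2 & 0x3 = 0x2; word=0x09
[4+:4] slot=1 & 0xf = 0x1; word=0x19
word = 0x19 → little-endian bytes:
  [0]=0x19

19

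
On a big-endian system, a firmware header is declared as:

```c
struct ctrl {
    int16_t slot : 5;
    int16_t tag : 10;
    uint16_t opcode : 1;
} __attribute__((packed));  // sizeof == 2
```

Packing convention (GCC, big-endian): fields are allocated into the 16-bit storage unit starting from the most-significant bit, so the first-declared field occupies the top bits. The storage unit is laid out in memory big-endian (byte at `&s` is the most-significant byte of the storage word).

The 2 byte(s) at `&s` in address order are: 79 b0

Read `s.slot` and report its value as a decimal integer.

[0]=0x79 [1]=0xb0 (big-endian) → word 0x79b0
slot [11+:5] = (word>>11) & 0x1f = 15  ←
tag [1+:10] = (word>>1) & 0x3ff = 216
opcode [0+:1] = (word>>0) & 0x1 = 0
slot signed 5b, MSB=0: value = 15

15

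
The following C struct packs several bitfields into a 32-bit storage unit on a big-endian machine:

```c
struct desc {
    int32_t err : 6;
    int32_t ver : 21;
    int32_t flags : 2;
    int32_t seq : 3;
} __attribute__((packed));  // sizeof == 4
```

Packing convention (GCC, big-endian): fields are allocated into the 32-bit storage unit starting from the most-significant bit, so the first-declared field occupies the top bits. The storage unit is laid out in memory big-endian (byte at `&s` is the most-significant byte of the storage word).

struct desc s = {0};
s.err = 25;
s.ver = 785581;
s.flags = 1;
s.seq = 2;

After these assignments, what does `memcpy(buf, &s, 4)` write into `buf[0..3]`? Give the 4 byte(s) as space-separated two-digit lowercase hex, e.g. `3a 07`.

err (6b) val=25 bits=0x19 at bit 26: 0x64000000
ver (21b) val=785581 bits=0xbfcad at bit 5: 0x657f95a0
flags (2b) val=1 bits=0x1 at bit 3: 0x657f95a8
seq (3b) val=2 bits=0x2 at bit 0: 0x657f95aa
word = 0x657f95aa → big-endian bytes:
  [0]=0x65  [1]=0x7f  [2]=0x95  [3]=0xaa

65 7f 95 aa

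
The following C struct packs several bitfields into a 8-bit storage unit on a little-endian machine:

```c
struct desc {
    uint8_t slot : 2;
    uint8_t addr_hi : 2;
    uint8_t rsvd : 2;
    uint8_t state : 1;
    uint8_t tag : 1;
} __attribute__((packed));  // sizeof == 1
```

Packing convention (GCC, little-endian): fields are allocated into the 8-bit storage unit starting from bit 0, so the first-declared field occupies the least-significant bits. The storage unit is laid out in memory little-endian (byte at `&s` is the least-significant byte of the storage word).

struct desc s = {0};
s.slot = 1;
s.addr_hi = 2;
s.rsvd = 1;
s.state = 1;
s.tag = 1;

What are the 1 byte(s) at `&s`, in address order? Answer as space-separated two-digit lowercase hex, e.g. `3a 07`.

slot (2b) val=1 bits=0x1 at bit 0: 0x01
addr_hi (2b) val=2 bits=0x2 at bit 2: 0x09
rsvd (2b) val=1 bits=0x1 at bit 4: 0x19
state (1b) val=1 bits=0x1 at bit 6: 0x59
tag (1b) val=1 bits=0x1 at bit 7: 0xd9
word = 0xd9 → little-endian bytes:
  [0]=0xd9

d9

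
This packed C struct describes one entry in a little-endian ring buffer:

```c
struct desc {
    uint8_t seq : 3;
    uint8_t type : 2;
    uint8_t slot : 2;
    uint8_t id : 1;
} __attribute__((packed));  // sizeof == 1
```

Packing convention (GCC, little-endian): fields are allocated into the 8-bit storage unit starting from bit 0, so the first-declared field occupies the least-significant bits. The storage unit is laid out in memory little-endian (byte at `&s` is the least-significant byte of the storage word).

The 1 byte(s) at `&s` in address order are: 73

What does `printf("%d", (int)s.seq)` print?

[0]=0x73 (little-endian) → word 0x73
seq:3 @ bit 0 → (0x73>>0)&0x7 = 0x3  ←
type:2 @ bit 3 → (0x73>>3)&0x3 = 0x2
slot:2 @ bit 5 → (0x73>>5)&0x3 = 0x3
id:1 @ bit 7 → (0x73>>7)&0x1 = 0x0

3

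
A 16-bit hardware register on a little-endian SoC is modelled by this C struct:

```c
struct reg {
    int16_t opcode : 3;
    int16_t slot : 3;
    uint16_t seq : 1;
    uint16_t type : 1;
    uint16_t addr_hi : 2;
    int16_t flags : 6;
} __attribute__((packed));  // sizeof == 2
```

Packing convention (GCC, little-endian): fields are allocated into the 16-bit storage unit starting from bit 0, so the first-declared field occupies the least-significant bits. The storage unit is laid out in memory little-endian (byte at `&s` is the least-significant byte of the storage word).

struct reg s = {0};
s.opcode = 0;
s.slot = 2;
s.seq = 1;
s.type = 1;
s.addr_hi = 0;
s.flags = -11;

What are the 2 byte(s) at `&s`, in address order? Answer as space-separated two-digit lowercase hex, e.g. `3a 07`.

d0 d4

opcode (3b) val=0 bits=0x0 at bit 0: 0x0000
slot (3b) val=2 bits=0x2 at bit 3: 0x0010
seq (1b) val=1 bits=0x1 at bit 6: 0x0050
type (1b) val=1 bits=0x1 at bit 7: 0x00d0
addr_hi (2b) val=0 bits=0x0 at bit 8: 0x00d0
flags (6b) val=-11 bits=0x35 at bit 10: 0xd4d0
word = 0xd4d0 → little-endian bytes:
  [0]=0xd0  [1]=0xd4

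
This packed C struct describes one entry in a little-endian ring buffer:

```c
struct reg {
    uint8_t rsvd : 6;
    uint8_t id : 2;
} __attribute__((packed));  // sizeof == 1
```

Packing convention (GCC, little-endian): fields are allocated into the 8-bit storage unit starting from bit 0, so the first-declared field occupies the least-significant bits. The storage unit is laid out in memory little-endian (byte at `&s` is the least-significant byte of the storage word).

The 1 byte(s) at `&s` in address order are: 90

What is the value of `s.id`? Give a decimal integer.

2

[0]=0x90 (little-endian) → word 0x90
rsvd [0+:6] = (word>>0) & 0x3f = 16
id [6+:2] = (word>>6) & 0x3 = 2  ←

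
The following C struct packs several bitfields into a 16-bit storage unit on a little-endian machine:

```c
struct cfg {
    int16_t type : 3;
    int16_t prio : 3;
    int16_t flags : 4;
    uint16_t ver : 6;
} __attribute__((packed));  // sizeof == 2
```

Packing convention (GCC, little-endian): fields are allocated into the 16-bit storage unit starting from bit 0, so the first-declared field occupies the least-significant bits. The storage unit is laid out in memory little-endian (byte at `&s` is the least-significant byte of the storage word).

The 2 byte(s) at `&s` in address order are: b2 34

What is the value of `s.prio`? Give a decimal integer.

-2

[0]=0xb2 [1]=0x34 (little-endian) → word 0x34b2
type [0+:3] = (word>>0) & 0x7 = 2
prio [3+:3] = (word>>3) & 0x7 = 6  ←
flags [6+:4] = (word>>6) & 0xf = 2
ver [10+:6] = (word>>10) & 0x3f = 13
prio signed 3b, MSB=1: 6 - 8 = -2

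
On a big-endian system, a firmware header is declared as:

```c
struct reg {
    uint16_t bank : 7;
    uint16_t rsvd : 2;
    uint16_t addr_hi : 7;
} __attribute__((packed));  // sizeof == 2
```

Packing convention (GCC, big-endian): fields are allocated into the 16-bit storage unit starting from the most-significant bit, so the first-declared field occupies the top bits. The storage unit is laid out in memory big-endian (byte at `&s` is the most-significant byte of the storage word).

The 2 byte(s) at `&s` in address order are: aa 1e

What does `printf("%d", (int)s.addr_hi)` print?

30

[0]=0xaa [1]=0x1e (big-endian) → word 0xaa1e
bank:7 @ bit 9 → (0xaa1e>>9)&0x7f = 0x55
rsvd:2 @ bit 7 → (0xaa1e>>7)&0x3 = 0x0
addr_hi:7 @ bit 0 → (0xaa1e>>0)&0x7f = 0x1e  ←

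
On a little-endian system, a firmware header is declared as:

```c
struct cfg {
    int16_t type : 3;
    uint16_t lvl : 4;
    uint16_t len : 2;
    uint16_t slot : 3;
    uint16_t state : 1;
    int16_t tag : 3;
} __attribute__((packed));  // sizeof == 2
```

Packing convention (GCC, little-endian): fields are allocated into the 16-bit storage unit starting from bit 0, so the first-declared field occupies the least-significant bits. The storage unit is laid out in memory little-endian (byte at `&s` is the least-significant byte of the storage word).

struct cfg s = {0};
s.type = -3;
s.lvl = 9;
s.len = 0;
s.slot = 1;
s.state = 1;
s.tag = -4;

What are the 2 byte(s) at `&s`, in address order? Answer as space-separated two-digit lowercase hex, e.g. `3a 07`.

type (3b) val=-3 bits=0x5 at bit 0: 0x0005
lvl (4b) val=9 bits=0x9 at bit 3: 0x004d
len (2b) val=0 bits=0x0 at bit 7: 0x004d
slot (3b) val=1 bits=0x1 at bit 9: 0x024d
state (1b) val=1 bits=0x1 at bit 12: 0x124d
tag (3b) val=-4 bits=0x4 at bit 13: 0x924d
word = 0x924d → little-endian bytes:
  [0]=0x4d  [1]=0x92

4d 92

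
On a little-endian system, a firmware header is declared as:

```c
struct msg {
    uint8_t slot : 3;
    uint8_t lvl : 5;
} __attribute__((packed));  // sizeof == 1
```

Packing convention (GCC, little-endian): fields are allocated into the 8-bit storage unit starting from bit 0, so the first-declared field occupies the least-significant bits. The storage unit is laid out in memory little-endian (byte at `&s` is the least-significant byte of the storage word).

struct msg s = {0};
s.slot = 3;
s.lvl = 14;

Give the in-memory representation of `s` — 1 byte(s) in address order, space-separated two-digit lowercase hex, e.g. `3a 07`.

73

slot:3 = 3 → 0x3 << 0 → word 0x03
lvl:5 = 14 → 0xe << 3 → word 0x73
word = 0x73 → little-endian bytes:
  [0]=0x73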